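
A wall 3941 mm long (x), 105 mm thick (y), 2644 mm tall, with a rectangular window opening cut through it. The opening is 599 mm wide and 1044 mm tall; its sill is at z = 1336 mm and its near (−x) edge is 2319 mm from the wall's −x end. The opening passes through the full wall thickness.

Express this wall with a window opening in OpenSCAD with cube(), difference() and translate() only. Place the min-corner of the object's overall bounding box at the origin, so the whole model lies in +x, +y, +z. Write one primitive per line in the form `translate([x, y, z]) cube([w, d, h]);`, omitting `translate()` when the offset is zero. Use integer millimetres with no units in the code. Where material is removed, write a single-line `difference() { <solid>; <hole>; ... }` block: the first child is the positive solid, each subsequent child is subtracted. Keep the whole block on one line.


difference() { cube([3941, 105, 2644]); translate([2319, 0, 1336]) cube([599, 105, 1044]); }


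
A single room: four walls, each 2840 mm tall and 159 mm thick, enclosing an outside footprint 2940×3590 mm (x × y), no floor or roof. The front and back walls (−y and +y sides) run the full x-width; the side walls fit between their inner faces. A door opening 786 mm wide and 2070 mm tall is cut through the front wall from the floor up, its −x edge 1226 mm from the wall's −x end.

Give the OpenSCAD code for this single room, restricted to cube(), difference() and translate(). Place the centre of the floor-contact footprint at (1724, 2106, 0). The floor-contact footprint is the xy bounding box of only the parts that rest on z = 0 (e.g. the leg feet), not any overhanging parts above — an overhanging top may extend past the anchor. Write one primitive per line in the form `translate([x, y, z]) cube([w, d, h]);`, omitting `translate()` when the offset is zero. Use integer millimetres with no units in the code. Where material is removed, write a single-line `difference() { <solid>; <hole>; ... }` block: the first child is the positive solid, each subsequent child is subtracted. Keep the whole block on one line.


difference() { translate([254, 311, 0]) cube([2940, 159, 2840]); translate([1480, 311, 0]) cube([786, 159, 2070]); }
translate([254, 3742, 0]) cube([2940, 159, 2840]);
translate([254, 470, 0]) cube([159, 3272, 2840]);
translate([3035, 470, 0]) cube([159, 3272, 2840]);


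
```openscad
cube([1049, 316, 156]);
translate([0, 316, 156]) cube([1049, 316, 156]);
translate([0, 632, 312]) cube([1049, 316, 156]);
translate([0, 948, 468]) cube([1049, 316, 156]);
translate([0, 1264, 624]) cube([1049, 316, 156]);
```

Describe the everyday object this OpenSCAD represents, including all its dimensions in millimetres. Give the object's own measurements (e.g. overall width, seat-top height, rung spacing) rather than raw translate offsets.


A straight staircase of 5 solid steps. Each step is 1049 mm wide (x), 316 mm deep (y, the going) and 156 mm tall (the rise). The first step rests on the floor; each subsequent step sits one going further in +y and one rise higher in +z, directly behind and above the previous step with no overlap.


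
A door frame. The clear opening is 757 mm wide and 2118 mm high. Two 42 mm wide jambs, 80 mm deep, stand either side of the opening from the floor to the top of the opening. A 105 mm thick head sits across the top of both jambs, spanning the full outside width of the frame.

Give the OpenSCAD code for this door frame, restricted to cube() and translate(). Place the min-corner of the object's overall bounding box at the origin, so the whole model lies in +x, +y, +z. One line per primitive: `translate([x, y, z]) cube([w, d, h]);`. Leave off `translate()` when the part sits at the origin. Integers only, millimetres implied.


cube([42, 80, 2118]);
translate([799, 0, 0]) cube([42, 80, 2118]);
translate([0, 0, 2118]) cube([841, 80, 105]);


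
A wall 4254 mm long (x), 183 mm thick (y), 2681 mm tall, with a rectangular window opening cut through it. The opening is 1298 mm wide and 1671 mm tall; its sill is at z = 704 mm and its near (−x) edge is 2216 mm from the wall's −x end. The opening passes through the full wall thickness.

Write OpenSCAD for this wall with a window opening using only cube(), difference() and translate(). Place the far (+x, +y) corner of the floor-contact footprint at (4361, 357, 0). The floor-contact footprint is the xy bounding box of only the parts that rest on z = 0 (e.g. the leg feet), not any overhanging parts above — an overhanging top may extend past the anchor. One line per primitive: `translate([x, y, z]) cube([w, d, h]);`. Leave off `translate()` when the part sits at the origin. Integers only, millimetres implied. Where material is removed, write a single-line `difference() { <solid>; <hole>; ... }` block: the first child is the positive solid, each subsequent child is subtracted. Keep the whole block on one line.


difference() { translate([107, 174, 0]) cube([4254, 183, 2681]); translate([2323, 174, 704]) cube([1298, 183, 1671]); }


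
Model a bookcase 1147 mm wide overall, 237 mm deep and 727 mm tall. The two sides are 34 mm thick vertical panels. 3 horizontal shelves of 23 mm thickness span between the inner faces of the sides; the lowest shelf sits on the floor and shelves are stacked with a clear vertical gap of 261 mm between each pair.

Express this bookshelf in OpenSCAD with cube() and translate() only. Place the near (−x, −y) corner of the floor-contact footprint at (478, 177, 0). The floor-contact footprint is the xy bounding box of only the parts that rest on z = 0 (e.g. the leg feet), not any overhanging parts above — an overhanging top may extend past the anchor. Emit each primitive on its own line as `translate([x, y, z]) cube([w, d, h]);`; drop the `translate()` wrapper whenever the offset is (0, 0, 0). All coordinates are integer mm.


translate([478, 177, 0]) cube([34, 237, 727]);
translate([1591, 177, 0]) cube([34, 237, 727]);
translate([512, 177, 0]) cube([1079, 237, 23]);
translate([512, 177, 284]) cube([1079, 237, 23]);
translate([512, 177, 568]) cube([1079, 237, 23]);


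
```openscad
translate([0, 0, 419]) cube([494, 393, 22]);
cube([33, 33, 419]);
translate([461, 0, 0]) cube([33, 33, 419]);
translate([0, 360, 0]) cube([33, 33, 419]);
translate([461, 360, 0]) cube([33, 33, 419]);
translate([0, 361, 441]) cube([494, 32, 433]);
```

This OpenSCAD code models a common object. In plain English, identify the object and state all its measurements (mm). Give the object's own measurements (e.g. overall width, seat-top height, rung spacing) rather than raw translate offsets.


A chair. The seat is a 494×393×22 mm slab with its top at z = 441 mm, on four 33×33 mm corner legs (flush with the seat edges, standing on z = 0). A flat backrest 32 mm thick, 433 mm tall, spans the full seat width and rises from the seat top along its +y edge, rear face flush with the rear of the seat.


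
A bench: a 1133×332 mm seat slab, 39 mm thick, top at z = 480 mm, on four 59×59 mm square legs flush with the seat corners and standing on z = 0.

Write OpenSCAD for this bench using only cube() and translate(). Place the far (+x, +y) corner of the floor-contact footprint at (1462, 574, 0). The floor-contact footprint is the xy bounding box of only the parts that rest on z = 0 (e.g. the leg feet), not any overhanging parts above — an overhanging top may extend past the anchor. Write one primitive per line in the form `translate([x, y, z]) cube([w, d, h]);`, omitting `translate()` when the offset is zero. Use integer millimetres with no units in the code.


translate([329, 242, 441]) cube([1133, 332, 39]);
translate([329, 242, 0]) cube([59, 59, 441]);
translate([329, 515, 0]) cube([59, 59, 441]);
translate([1403, 242, 0]) cube([59, 59, 441]);
translate([1403, 515, 0]) cube([59, 59, 441]);


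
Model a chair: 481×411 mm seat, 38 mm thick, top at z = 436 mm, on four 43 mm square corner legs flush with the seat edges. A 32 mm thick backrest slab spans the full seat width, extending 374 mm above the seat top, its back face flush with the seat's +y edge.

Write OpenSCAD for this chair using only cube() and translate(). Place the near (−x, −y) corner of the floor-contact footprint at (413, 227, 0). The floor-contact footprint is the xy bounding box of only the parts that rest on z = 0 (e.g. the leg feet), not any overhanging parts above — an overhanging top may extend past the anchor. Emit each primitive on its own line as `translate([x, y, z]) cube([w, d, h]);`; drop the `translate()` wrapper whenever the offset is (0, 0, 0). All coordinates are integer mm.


// leg_h = 436 - 38 = 398
translate([413, 227, 398]) cube([481, 411, 38]);
translate([413, 227, 0]) cube([43, 43, 398]);
translate([851, 227, 0]) cube([43, 43, 398]);
translate([413, 595, 0]) cube([43, 43, 398]);
translate([851, 595, 0]) cube([43, 43, 398]);
translate([413, 606, 436]) cube([481, 32, 374]);


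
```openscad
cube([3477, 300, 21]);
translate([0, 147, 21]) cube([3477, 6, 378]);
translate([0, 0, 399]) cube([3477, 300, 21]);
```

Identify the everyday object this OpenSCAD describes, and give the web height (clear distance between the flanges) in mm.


An I-beam. The web height is 378 mm.

Two wide flanges with a thin centred web — an I-beam. Overall 420 mm minus two 21 mm flanges gives a web of 420 − 2·21 = 378 mm.


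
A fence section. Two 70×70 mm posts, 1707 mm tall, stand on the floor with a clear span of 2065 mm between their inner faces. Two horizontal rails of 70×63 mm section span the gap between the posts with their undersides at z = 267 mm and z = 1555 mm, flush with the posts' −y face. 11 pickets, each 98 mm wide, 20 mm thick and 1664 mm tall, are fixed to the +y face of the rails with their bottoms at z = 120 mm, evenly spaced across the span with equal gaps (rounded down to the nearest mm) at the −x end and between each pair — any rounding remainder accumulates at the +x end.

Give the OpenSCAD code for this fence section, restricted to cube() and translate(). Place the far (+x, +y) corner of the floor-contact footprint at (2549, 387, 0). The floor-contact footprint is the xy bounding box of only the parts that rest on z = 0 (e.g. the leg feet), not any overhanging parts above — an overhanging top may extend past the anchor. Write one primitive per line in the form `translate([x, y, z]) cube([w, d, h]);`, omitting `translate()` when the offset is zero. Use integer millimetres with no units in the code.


translate([344, 317, 0]) cube([70, 70, 1707]);
translate([2479, 317, 0]) cube([70, 70, 1707]);
translate([414, 317, 267]) cube([2065, 70, 63]);
translate([414, 317, 1555]) cube([2065, 70, 63]);
translate([496, 387, 120]) cube([98, 20, 1664]);
translate([676, 387, 120]) cube([98, 20, 1664]);
translate([856, 387, 120]) cube([98, 20, 1664]);
translate([1036, 387, 120]) cube([98, 20, 1664]);
translate([1216, 387, 120]) cube([98, 20, 1664]);
translate([1396, 387, 120]) cube([98, 20, 1664]);
translate([1576, 387, 120]) cube([98, 20, 1664]);
translate([1756, 387, 120]) cube([98, 20, 1664]);
translate([1936, 387, 120]) cube([98, 20, 1664]);
translate([2116, 387, 120]) cube([98, 20, 1664]);
translate([2296, 387, 120]) cube([98, 20, 1664]);


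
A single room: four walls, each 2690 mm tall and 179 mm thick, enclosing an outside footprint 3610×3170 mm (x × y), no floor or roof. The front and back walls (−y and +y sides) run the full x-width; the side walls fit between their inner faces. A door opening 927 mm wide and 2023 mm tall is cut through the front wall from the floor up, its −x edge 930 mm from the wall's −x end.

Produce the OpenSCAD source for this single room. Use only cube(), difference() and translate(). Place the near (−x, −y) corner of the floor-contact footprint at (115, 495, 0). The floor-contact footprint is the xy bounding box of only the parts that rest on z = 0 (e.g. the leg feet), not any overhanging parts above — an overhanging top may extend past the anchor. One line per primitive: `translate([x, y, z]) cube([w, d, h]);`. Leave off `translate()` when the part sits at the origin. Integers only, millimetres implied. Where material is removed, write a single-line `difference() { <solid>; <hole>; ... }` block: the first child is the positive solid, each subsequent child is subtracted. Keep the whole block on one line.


difference() { translate([115, 495, 0]) cube([3610, 179, 2690]); translate([1045, 495, 0]) cube([927, 179, 2023]); }
translate([115, 3486, 0]) cube([3610, 179, 2690]);
translate([115, 674, 0]) cube([179, 2812, 2690]);
translate([3546, 674, 0]) cube([179, 2812, 2690]);


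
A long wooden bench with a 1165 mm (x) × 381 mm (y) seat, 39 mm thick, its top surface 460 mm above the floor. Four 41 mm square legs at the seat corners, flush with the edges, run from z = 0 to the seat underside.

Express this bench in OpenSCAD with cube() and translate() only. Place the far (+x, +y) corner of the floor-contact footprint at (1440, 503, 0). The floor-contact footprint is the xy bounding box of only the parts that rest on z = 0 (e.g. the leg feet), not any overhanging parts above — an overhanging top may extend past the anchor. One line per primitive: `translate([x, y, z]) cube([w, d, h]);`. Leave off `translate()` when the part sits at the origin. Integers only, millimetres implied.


translate([275, 122, 421]) cube([1165, 381, 39]);
translate([275, 122, 0]) cube([41, 41, 421]);
translate([275, 462, 0]) cube([41, 41, 421]);
translate([1399, 122, 0]) cube([41, 41, 421]);
translate([1399, 462, 0]) cube([41, 41, 421]);


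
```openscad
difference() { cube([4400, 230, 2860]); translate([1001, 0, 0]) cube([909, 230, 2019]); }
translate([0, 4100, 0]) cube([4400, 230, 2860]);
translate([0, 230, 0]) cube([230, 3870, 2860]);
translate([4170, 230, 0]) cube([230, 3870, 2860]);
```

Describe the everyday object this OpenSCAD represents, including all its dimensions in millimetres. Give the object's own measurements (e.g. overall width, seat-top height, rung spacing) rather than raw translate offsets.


A single room: four walls, each 2860 mm tall and 230 mm thick, enclosing an outside footprint 4400×4330 mm (x × y), no floor or roof. The front and back walls (−y and +y sides) run the full x-width; the side walls fit between their inner faces. A door opening 909 mm wide and 2019 mm tall is cut through the front wall from the floor up, its −x edge 1001 mm from the wall's −x end.


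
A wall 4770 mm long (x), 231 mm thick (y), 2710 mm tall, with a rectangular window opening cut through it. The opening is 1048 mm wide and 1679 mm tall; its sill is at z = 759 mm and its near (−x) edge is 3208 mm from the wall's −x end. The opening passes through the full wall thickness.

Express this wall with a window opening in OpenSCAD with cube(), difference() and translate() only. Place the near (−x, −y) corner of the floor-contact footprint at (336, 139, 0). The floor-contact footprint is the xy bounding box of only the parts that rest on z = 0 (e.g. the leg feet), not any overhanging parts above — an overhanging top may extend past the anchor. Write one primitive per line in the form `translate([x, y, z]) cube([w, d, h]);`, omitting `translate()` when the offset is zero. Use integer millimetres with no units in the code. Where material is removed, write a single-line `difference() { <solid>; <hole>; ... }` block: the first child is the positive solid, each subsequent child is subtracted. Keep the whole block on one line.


difference() { translate([336, 139, 0]) cube([4770, 231, 2710]); translate([3544, 139, 759]) cube([1048, 231, 1679]); }


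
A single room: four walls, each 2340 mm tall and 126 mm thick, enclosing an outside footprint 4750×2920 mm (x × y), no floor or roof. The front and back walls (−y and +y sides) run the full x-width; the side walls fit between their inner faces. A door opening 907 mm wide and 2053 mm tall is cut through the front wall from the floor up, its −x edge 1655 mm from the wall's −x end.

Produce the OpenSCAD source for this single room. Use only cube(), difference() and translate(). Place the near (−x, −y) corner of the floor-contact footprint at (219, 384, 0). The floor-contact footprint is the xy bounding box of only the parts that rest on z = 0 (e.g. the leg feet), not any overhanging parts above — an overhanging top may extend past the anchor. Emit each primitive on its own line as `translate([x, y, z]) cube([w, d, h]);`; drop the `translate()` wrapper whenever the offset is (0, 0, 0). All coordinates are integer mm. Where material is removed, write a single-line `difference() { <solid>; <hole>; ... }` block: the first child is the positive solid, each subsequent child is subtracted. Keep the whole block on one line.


difference() { translate([219, 384, 0]) cube([4750, 126, 2340]); translate([1874, 384, 0]) cube([907, 126, 2053]); }
translate([219, 3178, 0]) cube([4750, 126, 2340]);
translate([219, 510, 0]) cube([126, 2668, 2340]);
translate([4843, 510, 0]) cube([126, 2668, 2340]);


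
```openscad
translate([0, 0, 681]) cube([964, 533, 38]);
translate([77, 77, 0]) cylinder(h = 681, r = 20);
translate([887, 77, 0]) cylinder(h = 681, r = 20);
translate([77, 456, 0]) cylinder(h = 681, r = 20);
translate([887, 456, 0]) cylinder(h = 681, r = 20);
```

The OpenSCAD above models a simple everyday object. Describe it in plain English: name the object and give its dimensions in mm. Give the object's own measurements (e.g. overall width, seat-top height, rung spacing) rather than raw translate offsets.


A table: top 964 mm (x) × 533 mm (y), 38 mm thick, upper face at z = 719 mm, on four round legs of 40 mm diameter, each leg's bounding box inset 57 mm from the nearest pair of top edges from z = 0 to the bottom of the top.


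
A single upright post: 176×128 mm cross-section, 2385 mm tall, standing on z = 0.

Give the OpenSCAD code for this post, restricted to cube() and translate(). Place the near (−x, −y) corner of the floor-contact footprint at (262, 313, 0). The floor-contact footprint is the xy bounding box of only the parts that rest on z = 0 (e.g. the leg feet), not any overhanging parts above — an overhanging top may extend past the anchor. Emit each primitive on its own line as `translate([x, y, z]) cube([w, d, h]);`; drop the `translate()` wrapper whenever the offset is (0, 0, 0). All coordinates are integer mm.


translate([262, 313, 0]) cube([176, 128, 2385]);


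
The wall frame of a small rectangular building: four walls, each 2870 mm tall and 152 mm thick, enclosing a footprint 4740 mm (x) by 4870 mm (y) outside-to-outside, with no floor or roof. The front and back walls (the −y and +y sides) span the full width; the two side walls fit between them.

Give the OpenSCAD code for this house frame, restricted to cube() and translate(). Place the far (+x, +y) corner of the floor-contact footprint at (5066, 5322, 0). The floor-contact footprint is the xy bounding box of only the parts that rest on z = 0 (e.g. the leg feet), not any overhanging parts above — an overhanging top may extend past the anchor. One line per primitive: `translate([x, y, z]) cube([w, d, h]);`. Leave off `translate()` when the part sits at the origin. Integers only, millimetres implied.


translate([326, 452, 0]) cube([4740, 152, 2870]);
translate([326, 5170, 0]) cube([4740, 152, 2870]);
translate([326, 604, 0]) cube([152, 4566, 2870]);
translate([4914, 604, 0]) cube([152, 4566, 2870]);


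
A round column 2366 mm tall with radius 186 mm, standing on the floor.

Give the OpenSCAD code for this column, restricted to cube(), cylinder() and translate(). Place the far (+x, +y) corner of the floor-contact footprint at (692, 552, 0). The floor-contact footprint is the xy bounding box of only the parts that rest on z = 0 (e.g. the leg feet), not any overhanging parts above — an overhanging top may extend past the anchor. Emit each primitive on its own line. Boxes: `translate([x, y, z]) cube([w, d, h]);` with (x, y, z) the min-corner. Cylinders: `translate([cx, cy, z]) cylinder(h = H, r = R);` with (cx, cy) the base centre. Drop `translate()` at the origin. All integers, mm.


translate([506, 366, 0]) cylinder(h = 2366, r = 186);


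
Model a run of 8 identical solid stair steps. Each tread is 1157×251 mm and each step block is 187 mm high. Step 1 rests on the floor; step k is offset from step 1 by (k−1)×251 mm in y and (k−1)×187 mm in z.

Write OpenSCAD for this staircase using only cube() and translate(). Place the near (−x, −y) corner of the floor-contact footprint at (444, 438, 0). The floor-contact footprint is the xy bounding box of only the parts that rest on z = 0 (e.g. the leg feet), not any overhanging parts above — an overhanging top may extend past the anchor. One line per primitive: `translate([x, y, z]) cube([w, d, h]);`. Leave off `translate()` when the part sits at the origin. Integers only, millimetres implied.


translate([444, 438, 0]) cube([1157, 251, 187]);
translate([444, 689, 187]) cube([1157, 251, 187]);
translate([444, 940, 374]) cube([1157, 251, 187]);
translate([444, 1191, 561]) cube([1157, 251, 187]);
translate([444, 1442, 748]) cube([1157, 251, 187]);
translate([444, 1693, 935]) cube([1157, 251, 187]);
translate([444, 1944, 1122]) cube([1157, 251, 187]);
translate([444, 2195, 1309]) cube([1157, 251, 187]);


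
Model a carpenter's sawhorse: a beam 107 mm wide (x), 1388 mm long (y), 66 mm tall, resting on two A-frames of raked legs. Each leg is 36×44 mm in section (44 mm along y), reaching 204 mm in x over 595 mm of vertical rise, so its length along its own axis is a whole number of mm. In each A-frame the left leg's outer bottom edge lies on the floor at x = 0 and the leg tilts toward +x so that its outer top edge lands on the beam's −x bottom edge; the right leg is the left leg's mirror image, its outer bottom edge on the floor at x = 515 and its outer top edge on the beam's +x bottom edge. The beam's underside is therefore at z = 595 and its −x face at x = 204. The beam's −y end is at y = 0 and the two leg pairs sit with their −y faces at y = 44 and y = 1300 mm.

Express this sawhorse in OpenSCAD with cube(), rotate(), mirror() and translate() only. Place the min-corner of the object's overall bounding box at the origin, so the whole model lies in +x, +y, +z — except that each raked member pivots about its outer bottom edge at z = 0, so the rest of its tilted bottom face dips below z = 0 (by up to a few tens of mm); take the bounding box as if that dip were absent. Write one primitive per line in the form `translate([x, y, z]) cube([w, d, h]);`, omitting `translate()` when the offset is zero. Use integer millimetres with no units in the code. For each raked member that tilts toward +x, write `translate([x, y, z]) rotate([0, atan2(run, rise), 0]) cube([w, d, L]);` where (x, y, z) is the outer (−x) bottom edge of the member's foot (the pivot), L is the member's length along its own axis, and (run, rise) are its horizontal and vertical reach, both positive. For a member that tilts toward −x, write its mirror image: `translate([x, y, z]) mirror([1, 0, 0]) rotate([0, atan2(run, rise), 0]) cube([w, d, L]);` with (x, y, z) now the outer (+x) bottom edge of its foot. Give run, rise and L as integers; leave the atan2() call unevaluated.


// leg length = √(204² + 595²) = 629
// right-leg outer foot x = 2·204 + 107 = 515
// beam min-corner = (204, 0, 595)
translate([204, 0, 595]) cube([107, 1388, 66]);
translate([0, 44, 0]) rotate([0, atan2(204, 595), 0]) cube([36, 44, 629]);
translate([515, 44, 0]) mirror([1, 0, 0]) rotate([0, atan2(204, 595), 0]) cube([36, 44, 629]);
translate([0, 1300, 0]) rotate([0, atan2(204, 595), 0]) cube([36, 44, 629]);
translate([515, 1300, 0]) mirror([1, 0, 0]) rotate([0, atan2(204, 595), 0]) cube([36, 44, 629]);


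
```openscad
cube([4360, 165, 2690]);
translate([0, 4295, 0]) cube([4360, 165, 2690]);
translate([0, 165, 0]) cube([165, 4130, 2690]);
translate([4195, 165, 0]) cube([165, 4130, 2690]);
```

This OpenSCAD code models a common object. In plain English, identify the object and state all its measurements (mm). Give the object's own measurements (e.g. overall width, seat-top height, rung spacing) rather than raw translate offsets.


The wall frame of a small rectangular building: four walls, each 2690 mm tall and 165 mm thick, enclosing a footprint 4360 mm (x) by 4460 mm (y) outside-to-outside, with no floor or roof. The front and back walls (the −y and +y sides) span the full width; the two side walls fit between them.


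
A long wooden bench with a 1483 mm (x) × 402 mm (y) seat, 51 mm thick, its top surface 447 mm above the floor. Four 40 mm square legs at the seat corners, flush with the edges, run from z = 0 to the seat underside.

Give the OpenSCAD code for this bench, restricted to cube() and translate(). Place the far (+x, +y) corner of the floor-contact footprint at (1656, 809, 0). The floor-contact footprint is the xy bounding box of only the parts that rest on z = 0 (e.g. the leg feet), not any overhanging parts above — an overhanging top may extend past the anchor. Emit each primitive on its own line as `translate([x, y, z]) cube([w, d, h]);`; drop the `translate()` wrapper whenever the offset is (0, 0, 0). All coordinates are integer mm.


translate([173, 407, 396]) cube([1483, 402, 51]);
translate([173, 407, 0]) cube([40, 40, 396]);
translate([173, 769, 0]) cube([40, 40, 396]);
translate([1616, 407, 0]) cube([40, 40, 396]);
translate([1616, 769, 0]) cube([40, 40, 396]);


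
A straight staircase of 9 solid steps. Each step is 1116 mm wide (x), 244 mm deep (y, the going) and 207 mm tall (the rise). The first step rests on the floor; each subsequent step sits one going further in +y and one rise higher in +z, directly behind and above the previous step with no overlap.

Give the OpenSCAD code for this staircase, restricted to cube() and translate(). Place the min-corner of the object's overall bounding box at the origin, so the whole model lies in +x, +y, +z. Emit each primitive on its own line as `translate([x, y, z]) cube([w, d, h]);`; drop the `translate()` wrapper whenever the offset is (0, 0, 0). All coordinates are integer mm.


cube([1116, 244, 207]);
translate([0, 244, 207]) cube([1116, 244, 207]);
translate([0, 488, 414]) cube([1116, 244, 207]);
translate([0, 732, 621]) cube([1116, 244, 207]);
translate([0, 976, 828]) cube([1116, 244, 207]);
translate([0, 1220, 1035]) cube([1116, 244, 207]);
translate([0, 1464, 1242]) cube([1116, 244, 207]);
translate([0, 1708, 1449]) cube([1116, 244, 207]);
translate([0, 1952, 1656]) cube([1116, 244, 207]);


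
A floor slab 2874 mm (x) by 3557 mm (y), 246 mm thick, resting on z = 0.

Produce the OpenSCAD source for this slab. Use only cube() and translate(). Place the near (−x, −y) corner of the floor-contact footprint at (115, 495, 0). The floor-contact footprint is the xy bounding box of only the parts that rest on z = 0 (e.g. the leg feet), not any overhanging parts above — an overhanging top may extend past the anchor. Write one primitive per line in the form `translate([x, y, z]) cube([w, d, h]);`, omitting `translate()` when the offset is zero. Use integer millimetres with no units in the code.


translate([115, 495, 0]) cube([2874, 3557, 246]);


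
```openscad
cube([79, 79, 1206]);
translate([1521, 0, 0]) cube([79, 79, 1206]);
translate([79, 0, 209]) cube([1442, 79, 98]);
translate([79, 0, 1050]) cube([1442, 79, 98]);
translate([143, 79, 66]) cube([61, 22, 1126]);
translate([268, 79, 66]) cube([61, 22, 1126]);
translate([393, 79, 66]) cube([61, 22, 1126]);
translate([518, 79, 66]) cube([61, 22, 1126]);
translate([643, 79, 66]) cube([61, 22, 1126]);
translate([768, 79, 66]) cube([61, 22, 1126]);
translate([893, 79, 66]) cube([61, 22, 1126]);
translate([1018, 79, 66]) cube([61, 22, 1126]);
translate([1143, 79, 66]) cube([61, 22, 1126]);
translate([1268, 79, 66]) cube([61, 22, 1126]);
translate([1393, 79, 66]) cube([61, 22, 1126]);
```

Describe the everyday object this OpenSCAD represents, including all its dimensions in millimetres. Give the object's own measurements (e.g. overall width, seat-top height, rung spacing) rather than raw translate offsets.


A fence section. Two 79×79 mm posts, 1206 mm tall, stand on the floor with a clear span of 1442 mm between their inner faces. Two horizontal rails of 79×98 mm section span the gap between the posts with their undersides at z = 209 mm and z = 1050 mm, flush with the posts' −y face. 11 pickets, each 61 mm wide, 22 mm thick and 1126 mm tall, are fixed to the +y face of the rails with their bottoms at z = 66 mm, spaced across the span with a 64 mm gap after the −x post and between neighbouring pickets, with 67 mm left before the +x post.


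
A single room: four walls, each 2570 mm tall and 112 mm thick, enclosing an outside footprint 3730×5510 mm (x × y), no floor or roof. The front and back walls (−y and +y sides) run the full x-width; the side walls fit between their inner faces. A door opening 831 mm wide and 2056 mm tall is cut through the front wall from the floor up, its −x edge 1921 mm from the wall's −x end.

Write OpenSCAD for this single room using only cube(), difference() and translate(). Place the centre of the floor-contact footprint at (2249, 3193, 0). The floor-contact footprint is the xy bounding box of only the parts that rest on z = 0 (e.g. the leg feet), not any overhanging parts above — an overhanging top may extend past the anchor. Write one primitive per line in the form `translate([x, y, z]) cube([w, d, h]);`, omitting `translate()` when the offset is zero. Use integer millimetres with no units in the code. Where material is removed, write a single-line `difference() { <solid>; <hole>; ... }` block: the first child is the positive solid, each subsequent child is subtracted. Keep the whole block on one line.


difference() { translate([384, 438, 0]) cube([3730, 112, 2570]); translate([2305, 438, 0]) cube([831, 112, 2056]); }
translate([384, 5836, 0]) cube([3730, 112, 2570]);
translate([384, 550, 0]) cube([112, 5286, 2570]);
translate([4002, 550, 0]) cube([112, 5286, 2570]);


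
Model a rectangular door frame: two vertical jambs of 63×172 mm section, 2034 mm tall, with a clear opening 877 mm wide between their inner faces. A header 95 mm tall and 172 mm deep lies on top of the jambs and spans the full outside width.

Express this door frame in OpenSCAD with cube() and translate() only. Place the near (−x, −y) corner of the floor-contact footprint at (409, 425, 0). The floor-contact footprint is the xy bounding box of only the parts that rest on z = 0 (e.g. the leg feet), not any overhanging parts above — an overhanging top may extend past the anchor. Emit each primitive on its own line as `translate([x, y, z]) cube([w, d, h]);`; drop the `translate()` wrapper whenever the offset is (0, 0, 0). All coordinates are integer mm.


translate([409, 425, 0]) cube([63, 172, 2034]);
translate([1349, 425, 0]) cube([63, 172, 2034]);
translate([409, 425, 2034]) cube([1003, 172, 95]);


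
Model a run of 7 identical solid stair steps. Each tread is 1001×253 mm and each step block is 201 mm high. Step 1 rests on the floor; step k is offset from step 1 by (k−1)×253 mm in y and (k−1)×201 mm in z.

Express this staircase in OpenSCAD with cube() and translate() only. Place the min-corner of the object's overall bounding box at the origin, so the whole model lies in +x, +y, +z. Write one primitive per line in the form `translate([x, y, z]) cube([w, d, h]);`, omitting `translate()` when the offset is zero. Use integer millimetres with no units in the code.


cube([1001, 253, 201]);
translate([0, 253, 201]) cube([1001, 253, 201]);
translate([0, 506, 402]) cube([1001, 253, 201]);
translate([0, 759, 603]) cube([1001, 253, 201]);
translate([0, 1012, 804]) cube([1001, 253, 201]);
translate([0, 1265, 1005]) cube([1001, 253, 201]);
translate([0, 1518, 1206]) cube([1001, 253, 201]);


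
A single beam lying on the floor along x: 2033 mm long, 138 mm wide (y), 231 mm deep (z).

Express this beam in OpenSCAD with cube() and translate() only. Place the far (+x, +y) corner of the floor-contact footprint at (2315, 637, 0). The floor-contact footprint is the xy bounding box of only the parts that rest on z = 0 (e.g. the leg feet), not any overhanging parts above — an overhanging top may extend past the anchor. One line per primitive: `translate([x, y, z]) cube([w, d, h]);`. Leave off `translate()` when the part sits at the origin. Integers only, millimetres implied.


translate([282, 499, 0]) cube([2033, 138, 231]);


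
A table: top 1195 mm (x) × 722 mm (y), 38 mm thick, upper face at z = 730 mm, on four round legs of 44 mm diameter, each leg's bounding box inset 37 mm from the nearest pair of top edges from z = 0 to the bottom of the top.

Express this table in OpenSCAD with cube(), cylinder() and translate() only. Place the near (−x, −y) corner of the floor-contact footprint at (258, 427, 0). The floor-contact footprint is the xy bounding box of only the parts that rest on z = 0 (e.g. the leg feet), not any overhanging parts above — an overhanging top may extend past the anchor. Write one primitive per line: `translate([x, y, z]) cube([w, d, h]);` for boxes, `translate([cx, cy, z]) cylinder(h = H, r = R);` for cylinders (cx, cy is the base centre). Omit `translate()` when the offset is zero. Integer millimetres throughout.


translate([221, 390, 692]) cube([1195, 722, 38]);
translate([280, 449, 0]) cylinder(h = 692, r = 22);
translate([1357, 449, 0]) cylinder(h = 692, r = 22);
translate([280, 1053, 0]) cylinder(h = 692, r = 22);
translate([1357, 1053, 0]) cylinder(h = 692, r = 22);


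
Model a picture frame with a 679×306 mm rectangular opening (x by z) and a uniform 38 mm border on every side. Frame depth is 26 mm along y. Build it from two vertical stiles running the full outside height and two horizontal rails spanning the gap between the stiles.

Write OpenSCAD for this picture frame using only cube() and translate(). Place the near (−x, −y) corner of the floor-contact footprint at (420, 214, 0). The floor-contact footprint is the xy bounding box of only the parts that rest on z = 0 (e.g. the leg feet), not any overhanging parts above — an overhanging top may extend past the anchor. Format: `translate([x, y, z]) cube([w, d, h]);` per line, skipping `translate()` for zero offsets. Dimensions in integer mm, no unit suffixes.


translate([420, 214, 0]) cube([38, 26, 382]);
translate([1137, 214, 0]) cube([38, 26, 382]);
translate([458, 214, 0]) cube([679, 26, 38]);
translate([458, 214, 344]) cube([679, 26, 38]);


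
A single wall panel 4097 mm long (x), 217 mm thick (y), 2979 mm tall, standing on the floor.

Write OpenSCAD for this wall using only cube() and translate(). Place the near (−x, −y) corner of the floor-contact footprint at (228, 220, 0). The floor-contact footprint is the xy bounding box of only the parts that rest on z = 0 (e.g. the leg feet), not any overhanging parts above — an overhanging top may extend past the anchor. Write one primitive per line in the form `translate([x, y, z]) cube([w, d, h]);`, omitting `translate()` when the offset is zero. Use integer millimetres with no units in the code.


translate([228, 220, 0]) cube([4097, 217, 2979]);


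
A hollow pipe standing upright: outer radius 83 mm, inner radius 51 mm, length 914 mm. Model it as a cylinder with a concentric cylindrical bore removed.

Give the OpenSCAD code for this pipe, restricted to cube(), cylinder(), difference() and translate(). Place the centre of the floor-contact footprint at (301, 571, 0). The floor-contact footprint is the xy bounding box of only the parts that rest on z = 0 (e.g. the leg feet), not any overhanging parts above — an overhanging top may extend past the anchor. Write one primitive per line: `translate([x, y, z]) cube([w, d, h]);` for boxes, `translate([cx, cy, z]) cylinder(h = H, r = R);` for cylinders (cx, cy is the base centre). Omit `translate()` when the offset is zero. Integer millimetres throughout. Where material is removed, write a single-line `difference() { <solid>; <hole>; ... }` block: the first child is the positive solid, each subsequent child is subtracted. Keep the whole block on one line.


difference() { translate([301, 571, 0]) cylinder(h = 914, r = 83); translate([301, 571, 0]) cylinder(h = 914, r = 51); }


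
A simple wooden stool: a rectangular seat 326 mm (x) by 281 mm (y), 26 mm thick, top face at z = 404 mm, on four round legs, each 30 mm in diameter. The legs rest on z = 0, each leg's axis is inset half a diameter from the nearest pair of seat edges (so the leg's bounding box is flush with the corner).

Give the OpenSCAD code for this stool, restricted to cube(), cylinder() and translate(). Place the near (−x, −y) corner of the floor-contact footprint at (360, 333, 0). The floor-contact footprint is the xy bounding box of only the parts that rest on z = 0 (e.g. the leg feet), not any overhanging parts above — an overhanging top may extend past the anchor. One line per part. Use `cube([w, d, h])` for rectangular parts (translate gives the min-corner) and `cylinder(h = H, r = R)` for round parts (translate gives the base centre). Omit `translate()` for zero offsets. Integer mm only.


translate([360, 333, 378]) cube([326, 281, 26]);
translate([375, 348, 0]) cylinder(h = 378, r = 15);
translate([671, 348, 0]) cylinder(h = 378, r = 15);
translate([375, 599, 0]) cylinder(h = 378, r = 15);
translate([671, 599, 0]) cylinder(h = 378, r = 15);


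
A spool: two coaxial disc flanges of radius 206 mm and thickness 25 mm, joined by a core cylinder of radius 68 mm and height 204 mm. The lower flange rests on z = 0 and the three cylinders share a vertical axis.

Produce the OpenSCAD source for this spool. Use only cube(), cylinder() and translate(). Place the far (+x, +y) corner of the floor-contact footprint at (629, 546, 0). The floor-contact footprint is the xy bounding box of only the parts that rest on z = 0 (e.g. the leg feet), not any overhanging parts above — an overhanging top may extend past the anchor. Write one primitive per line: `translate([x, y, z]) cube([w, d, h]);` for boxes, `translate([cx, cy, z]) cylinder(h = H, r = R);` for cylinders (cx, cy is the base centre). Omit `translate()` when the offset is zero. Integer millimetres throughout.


translate([423, 340, 0]) cylinder(h = 25, r = 206);
translate([423, 340, 25]) cylinder(h = 204, r = 68);
translate([423, 340, 229]) cylinder(h = 25, r = 206);


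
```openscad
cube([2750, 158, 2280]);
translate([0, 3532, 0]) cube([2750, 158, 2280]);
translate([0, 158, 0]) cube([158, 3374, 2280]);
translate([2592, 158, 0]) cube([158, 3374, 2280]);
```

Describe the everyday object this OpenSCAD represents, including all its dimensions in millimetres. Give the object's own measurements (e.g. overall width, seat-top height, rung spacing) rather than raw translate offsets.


The wall frame of a small rectangular building: four walls, each 2280 mm tall and 158 mm thick, enclosing a footprint 2750 mm (x) by 3690 mm (y) outside-to-outside, with no floor or roof. The front and back walls (the −y and +y sides) span the full width; the two side walls fit between them.


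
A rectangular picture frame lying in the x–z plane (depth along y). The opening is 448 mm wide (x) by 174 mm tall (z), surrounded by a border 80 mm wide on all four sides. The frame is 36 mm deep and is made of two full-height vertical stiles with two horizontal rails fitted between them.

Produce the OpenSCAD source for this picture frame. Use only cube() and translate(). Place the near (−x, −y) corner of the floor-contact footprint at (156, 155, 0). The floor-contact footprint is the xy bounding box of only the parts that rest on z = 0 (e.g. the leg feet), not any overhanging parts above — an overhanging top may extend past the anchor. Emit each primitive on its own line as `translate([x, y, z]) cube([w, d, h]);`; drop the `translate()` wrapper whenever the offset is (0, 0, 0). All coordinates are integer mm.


translate([156, 155, 0]) cube([80, 36, 334]);
translate([684, 155, 0]) cube([80, 36, 334]);
translate([236, 155, 0]) cube([448, 36, 80]);
translate([236, 155, 254]) cube([448, 36, 80]);
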